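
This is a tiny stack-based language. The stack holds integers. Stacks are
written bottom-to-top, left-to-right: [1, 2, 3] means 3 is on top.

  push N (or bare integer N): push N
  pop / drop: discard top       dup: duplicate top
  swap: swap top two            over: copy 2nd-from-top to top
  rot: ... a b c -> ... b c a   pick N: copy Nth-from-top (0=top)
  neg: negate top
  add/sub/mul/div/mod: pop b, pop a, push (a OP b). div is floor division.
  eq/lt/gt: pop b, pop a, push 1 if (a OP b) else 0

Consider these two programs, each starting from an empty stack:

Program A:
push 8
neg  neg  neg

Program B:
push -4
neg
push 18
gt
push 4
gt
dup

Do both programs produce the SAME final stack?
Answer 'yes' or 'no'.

Program A trace:
  After 'push 8': [8]
  After 'neg': [-8]
  After 'neg': [8]
  After 'neg': [-8]
Program A final stack: [-8]

Program B trace:
  After 'push -4': [-4]
  After 'neg': [4]
  After 'push 18': [4, 18]
  After 'gt': [0]
  After 'push 4': [0, 4]
  After 'gt': [0]
  After 'dup': [0, 0]
Program B final stack: [0, 0]
Same: no

Answer: no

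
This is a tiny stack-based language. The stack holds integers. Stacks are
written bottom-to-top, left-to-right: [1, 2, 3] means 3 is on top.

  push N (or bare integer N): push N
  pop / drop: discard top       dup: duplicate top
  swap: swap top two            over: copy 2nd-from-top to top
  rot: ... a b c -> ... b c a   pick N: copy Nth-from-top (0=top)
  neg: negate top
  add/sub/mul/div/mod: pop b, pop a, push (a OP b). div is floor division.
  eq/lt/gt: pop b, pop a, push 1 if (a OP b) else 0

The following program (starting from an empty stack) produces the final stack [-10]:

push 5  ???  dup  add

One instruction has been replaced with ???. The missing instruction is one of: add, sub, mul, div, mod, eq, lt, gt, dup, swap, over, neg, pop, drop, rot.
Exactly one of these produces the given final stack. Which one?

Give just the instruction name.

Stack before ???: [5]
Stack after ???:  [-5]
The instruction that transforms [5] -> [-5] is: neg

Answer: neg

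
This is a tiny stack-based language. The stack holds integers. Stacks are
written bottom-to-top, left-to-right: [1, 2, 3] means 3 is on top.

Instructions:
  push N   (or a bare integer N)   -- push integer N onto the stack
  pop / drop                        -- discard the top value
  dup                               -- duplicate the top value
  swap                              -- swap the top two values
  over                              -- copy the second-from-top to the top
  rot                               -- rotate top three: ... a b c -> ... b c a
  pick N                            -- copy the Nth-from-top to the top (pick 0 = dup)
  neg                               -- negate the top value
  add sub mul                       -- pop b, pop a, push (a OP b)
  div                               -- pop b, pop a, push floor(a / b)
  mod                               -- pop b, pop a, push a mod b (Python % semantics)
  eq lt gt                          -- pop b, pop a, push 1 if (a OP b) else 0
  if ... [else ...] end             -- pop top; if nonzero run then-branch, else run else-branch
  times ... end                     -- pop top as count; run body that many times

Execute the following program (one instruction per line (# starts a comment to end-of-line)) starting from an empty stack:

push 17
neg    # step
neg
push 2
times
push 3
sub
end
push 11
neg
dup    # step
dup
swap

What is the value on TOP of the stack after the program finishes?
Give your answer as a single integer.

Answer: -11

Derivation:
After 'push 17': [17]
After 'neg': [-17]
After 'neg': [17]
After 'push 2': [17, 2]
After 'times': [17]
After 'push 3': [17, 3]
After 'sub': [14]
After 'push 3': [14, 3]
After 'sub': [11]
After 'push 11': [11, 11]
After 'neg': [11, -11]
After 'dup': [11, -11, -11]
After 'dup': [11, -11, -11, -11]
After 'swap': [11, -11, -11, -11]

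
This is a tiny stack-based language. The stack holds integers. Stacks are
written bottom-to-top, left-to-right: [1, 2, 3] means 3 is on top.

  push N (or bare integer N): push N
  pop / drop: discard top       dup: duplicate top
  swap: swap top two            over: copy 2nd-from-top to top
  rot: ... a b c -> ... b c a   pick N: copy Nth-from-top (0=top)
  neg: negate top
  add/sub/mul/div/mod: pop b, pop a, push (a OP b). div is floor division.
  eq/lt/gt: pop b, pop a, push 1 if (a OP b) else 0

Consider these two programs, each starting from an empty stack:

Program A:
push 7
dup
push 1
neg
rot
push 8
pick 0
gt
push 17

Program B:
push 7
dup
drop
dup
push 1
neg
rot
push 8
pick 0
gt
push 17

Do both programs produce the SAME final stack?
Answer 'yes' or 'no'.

Answer: yes

Derivation:
Program A trace:
  After 'push 7': [7]
  After 'dup': [7, 7]
  After 'push 1': [7, 7, 1]
  After 'neg': [7, 7, -1]
  After 'rot': [7, -1, 7]
  After 'push 8': [7, -1, 7, 8]
  After 'pick 0': [7, -1, 7, 8, 8]
  After 'gt': [7, -1, 7, 0]
  After 'push 17': [7, -1, 7, 0, 17]
Program A final stack: [7, -1, 7, 0, 17]

Program B trace:
  After 'push 7': [7]
  After 'dup': [7, 7]
  After 'drop': [7]
  After 'dup': [7, 7]
  After 'push 1': [7, 7, 1]
  After 'neg': [7, 7, -1]
  After 'rot': [7, -1, 7]
  After 'push 8': [7, -1, 7, 8]
  After 'pick 0': [7, -1, 7, 8, 8]
  After 'gt': [7, -1, 7, 0]
  After 'push 17': [7, -1, 7, 0, 17]
Program B final stack: [7, -1, 7, 0, 17]
Same: yes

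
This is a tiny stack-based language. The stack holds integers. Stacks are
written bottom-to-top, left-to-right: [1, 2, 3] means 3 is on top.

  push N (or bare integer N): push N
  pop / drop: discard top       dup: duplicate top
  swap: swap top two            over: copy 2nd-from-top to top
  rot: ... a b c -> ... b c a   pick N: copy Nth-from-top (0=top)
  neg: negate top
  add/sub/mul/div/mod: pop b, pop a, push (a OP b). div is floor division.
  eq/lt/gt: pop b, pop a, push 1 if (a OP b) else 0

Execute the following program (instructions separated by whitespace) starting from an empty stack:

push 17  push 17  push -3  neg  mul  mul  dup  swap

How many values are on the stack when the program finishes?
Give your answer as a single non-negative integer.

After 'push 17': stack = [17] (depth 1)
After 'push 17': stack = [17, 17] (depth 2)
After 'push -3': stack = [17, 17, -3] (depth 3)
After 'neg': stack = [17, 17, 3] (depth 3)
After 'mul': stack = [17, 51] (depth 2)
After 'mul': stack = [867] (depth 1)
After 'dup': stack = [867, 867] (depth 2)
After 'swap': stack = [867, 867] (depth 2)

Answer: 2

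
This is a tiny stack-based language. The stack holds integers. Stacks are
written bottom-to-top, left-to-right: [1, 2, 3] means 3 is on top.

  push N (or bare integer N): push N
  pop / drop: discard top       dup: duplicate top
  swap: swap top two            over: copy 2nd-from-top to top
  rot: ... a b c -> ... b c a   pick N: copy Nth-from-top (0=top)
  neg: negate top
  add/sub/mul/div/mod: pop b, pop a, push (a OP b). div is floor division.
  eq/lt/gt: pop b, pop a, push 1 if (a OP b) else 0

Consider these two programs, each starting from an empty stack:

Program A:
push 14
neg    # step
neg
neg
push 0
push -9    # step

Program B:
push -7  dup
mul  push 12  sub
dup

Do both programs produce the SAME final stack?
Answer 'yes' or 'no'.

Answer: no

Derivation:
Program A trace:
  After 'push 14': [14]
  After 'neg': [-14]
  After 'neg': [14]
  After 'neg': [-14]
  After 'push 0': [-14, 0]
  After 'push -9': [-14, 0, -9]
Program A final stack: [-14, 0, -9]

Program B trace:
  After 'push -7': [-7]
  After 'dup': [-7, -7]
  After 'mul': [49]
  After 'push 12': [49, 12]
  After 'sub': [37]
  After 'dup': [37, 37]
Program B final stack: [37, 37]
Same: no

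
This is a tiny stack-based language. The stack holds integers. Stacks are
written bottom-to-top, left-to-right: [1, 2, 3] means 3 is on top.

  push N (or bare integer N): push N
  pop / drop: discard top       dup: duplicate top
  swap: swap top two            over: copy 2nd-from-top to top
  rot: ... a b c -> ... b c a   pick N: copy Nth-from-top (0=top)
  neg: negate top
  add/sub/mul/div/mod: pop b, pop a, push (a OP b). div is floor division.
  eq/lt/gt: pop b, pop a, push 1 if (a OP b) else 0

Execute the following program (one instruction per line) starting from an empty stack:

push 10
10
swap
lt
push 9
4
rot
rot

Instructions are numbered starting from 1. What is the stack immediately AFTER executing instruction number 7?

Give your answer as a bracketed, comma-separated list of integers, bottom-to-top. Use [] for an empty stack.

Answer: [9, 4, 0]

Derivation:
Step 1 ('push 10'): [10]
Step 2 ('10'): [10, 10]
Step 3 ('swap'): [10, 10]
Step 4 ('lt'): [0]
Step 5 ('push 9'): [0, 9]
Step 6 ('4'): [0, 9, 4]
Step 7 ('rot'): [9, 4, 0]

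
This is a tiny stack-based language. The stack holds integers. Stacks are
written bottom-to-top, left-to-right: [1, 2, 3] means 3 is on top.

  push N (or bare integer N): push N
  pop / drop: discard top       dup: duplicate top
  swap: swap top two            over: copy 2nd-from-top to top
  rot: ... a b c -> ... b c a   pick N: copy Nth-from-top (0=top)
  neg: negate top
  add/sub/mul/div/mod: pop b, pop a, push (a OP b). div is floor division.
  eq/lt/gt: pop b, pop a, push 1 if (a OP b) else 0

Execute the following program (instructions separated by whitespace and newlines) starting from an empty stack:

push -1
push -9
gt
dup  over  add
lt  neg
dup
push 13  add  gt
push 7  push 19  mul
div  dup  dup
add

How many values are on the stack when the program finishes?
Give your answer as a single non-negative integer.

After 'push -1': stack = [-1] (depth 1)
After 'push -9': stack = [-1, -9] (depth 2)
After 'gt': stack = [1] (depth 1)
After 'dup': stack = [1, 1] (depth 2)
After 'over': stack = [1, 1, 1] (depth 3)
After 'add': stack = [1, 2] (depth 2)
After 'lt': stack = [1] (depth 1)
After 'neg': stack = [-1] (depth 1)
After 'dup': stack = [-1, -1] (depth 2)
After 'push 13': stack = [-1, -1, 13] (depth 3)
After 'add': stack = [-1, 12] (depth 2)
After 'gt': stack = [0] (depth 1)
After 'push 7': stack = [0, 7] (depth 2)
After 'push 19': stack = [0, 7, 19] (depth 3)
After 'mul': stack = [0, 133] (depth 2)
After 'div': stack = [0] (depth 1)
After 'dup': stack = [0, 0] (depth 2)
After 'dup': stack = [0, 0, 0] (depth 3)
After 'add': stack = [0, 0] (depth 2)

Answer: 2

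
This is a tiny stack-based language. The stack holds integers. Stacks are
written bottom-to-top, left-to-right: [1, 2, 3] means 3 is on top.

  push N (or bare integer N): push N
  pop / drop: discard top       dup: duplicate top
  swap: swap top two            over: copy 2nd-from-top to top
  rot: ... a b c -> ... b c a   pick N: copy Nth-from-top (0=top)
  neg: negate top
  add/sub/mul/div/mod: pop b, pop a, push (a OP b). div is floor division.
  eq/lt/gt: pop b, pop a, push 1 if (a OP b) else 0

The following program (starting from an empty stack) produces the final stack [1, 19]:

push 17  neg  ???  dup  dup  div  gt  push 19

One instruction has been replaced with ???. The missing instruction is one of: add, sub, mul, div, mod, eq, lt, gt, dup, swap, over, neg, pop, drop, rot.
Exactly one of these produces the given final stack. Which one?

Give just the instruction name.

Answer: neg

Derivation:
Stack before ???: [-17]
Stack after ???:  [17]
The instruction that transforms [-17] -> [17] is: neg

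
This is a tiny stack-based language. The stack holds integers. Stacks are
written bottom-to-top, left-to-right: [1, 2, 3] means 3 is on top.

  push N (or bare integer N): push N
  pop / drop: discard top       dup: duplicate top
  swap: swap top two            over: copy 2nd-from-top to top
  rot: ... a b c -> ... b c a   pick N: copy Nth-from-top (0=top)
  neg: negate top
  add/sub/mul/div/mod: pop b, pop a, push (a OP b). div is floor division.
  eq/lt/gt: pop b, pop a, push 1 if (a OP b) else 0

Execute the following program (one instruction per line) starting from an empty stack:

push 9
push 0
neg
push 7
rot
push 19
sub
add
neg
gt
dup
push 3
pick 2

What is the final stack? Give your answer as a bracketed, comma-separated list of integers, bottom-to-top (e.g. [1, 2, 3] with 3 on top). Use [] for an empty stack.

After 'push 9': [9]
After 'push 0': [9, 0]
After 'neg': [9, 0]
After 'push 7': [9, 0, 7]
After 'rot': [0, 7, 9]
After 'push 19': [0, 7, 9, 19]
After 'sub': [0, 7, -10]
After 'add': [0, -3]
After 'neg': [0, 3]
After 'gt': [0]
After 'dup': [0, 0]
After 'push 3': [0, 0, 3]
After 'pick 2': [0, 0, 3, 0]

Answer: [0, 0, 3, 0]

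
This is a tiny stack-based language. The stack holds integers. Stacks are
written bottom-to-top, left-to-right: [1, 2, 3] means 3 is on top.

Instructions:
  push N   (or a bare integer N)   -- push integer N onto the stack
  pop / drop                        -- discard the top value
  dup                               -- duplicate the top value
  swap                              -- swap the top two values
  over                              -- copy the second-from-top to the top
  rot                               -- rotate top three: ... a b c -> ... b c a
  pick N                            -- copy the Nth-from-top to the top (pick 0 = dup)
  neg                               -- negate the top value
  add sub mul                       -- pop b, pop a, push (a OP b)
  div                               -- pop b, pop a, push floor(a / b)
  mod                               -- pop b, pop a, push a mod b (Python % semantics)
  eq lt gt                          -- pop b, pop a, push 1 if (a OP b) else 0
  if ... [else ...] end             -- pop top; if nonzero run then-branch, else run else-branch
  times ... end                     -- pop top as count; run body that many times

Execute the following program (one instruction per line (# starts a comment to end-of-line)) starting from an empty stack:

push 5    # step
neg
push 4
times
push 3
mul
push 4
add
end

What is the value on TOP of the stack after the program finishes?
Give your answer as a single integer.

After 'push 5': [5]
After 'neg': [-5]
After 'push 4': [-5, 4]
After 'times': [-5]
After 'push 3': [-5, 3]
After 'mul': [-15]
After 'push 4': [-15, 4]
After 'add': [-11]
After 'push 3': [-11, 3]
After 'mul': [-33]
After 'push 4': [-33, 4]
After 'add': [-29]
After 'push 3': [-29, 3]
After 'mul': [-87]
After 'push 4': [-87, 4]
After 'add': [-83]
After 'push 3': [-83, 3]
After 'mul': [-249]
After 'push 4': [-249, 4]
After 'add': [-245]

Answer: -245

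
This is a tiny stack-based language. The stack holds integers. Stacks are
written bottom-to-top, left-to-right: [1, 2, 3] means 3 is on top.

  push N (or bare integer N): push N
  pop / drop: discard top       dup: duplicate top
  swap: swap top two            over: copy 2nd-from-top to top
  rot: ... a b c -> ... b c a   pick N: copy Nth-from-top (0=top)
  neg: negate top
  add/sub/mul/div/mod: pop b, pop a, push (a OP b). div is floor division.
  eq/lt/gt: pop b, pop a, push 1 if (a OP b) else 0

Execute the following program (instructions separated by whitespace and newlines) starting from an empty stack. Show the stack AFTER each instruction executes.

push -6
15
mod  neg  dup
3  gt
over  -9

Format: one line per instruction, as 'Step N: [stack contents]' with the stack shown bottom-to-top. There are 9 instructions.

Step 1: [-6]
Step 2: [-6, 15]
Step 3: [9]
Step 4: [-9]
Step 5: [-9, -9]
Step 6: [-9, -9, 3]
Step 7: [-9, 0]
Step 8: [-9, 0, -9]
Step 9: [-9, 0, -9, -9]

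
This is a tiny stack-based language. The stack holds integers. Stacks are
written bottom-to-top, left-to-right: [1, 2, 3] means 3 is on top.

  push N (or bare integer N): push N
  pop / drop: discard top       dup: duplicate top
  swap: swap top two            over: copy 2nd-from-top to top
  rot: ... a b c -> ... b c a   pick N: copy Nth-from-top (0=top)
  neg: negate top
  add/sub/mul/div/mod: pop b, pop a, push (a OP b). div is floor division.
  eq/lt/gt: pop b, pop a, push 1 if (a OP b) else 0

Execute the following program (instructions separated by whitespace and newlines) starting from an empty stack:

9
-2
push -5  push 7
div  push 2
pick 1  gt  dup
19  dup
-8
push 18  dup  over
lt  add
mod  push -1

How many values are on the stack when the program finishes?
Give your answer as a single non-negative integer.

After 'push 9': stack = [9] (depth 1)
After 'push -2': stack = [9, -2] (depth 2)
After 'push -5': stack = [9, -2, -5] (depth 3)
After 'push 7': stack = [9, -2, -5, 7] (depth 4)
After 'div': stack = [9, -2, -1] (depth 3)
After 'push 2': stack = [9, -2, -1, 2] (depth 4)
After 'pick 1': stack = [9, -2, -1, 2, -1] (depth 5)
After 'gt': stack = [9, -2, -1, 1] (depth 4)
After 'dup': stack = [9, -2, -1, 1, 1] (depth 5)
After 'push 19': stack = [9, -2, -1, 1, 1, 19] (depth 6)
After 'dup': stack = [9, -2, -1, 1, 1, 19, 19] (depth 7)
After 'push -8': stack = [9, -2, -1, 1, 1, 19, 19, -8] (depth 8)
After 'push 18': stack = [9, -2, -1, 1, 1, 19, 19, -8, 18] (depth 9)
After 'dup': stack = [9, -2, -1, 1, 1, 19, 19, -8, 18, 18] (depth 10)
After 'over': stack = [9, -2, -1, 1, 1, 19, 19, -8, 18, 18, 18] (depth 11)
After 'lt': stack = [9, -2, -1, 1, 1, 19, 19, -8, 18, 0] (depth 10)
After 'add': stack = [9, -2, -1, 1, 1, 19, 19, -8, 18] (depth 9)
After 'mod': stack = [9, -2, -1, 1, 1, 19, 19, 10] (depth 8)
After 'push -1': stack = [9, -2, -1, 1, 1, 19, 19, 10, -1] (depth 9)

Answer: 9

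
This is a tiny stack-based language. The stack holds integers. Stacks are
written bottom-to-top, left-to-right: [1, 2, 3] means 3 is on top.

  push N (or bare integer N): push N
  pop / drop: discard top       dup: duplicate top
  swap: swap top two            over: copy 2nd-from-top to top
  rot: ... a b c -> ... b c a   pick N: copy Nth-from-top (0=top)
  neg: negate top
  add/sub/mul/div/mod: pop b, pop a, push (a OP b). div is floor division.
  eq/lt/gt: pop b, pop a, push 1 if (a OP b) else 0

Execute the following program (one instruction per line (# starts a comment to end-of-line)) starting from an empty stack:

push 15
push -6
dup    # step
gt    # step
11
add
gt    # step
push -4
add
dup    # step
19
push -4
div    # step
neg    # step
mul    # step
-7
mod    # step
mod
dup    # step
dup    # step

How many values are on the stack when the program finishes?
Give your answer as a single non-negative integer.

After 'push 15': stack = [15] (depth 1)
After 'push -6': stack = [15, -6] (depth 2)
After 'dup': stack = [15, -6, -6] (depth 3)
After 'gt': stack = [15, 0] (depth 2)
After 'push 11': stack = [15, 0, 11] (depth 3)
After 'add': stack = [15, 11] (depth 2)
After 'gt': stack = [1] (depth 1)
After 'push -4': stack = [1, -4] (depth 2)
After 'add': stack = [-3] (depth 1)
After 'dup': stack = [-3, -3] (depth 2)
After 'push 19': stack = [-3, -3, 19] (depth 3)
After 'push -4': stack = [-3, -3, 19, -4] (depth 4)
After 'div': stack = [-3, -3, -5] (depth 3)
After 'neg': stack = [-3, -3, 5] (depth 3)
After 'mul': stack = [-3, -15] (depth 2)
After 'push -7': stack = [-3, -15, -7] (depth 3)
After 'mod': stack = [-3, -1] (depth 2)
After 'mod': stack = [0] (depth 1)
After 'dup': stack = [0, 0] (depth 2)
After 'dup': stack = [0, 0, 0] (depth 3)

Answer: 3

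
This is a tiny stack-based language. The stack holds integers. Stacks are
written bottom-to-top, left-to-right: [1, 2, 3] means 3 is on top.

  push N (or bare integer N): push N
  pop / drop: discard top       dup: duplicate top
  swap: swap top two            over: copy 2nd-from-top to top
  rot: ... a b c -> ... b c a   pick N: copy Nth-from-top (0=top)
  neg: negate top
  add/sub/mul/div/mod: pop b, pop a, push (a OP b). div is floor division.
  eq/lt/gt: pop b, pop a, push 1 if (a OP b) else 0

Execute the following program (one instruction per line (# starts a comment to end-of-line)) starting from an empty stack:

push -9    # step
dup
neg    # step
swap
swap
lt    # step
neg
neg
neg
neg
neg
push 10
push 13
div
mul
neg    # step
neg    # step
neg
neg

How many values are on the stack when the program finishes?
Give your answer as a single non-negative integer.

After 'push -9': stack = [-9] (depth 1)
After 'dup': stack = [-9, -9] (depth 2)
After 'neg': stack = [-9, 9] (depth 2)
After 'swap': stack = [9, -9] (depth 2)
After 'swap': stack = [-9, 9] (depth 2)
After 'lt': stack = [1] (depth 1)
After 'neg': stack = [-1] (depth 1)
After 'neg': stack = [1] (depth 1)
After 'neg': stack = [-1] (depth 1)
After 'neg': stack = [1] (depth 1)
After 'neg': stack = [-1] (depth 1)
After 'push 10': stack = [-1, 10] (depth 2)
After 'push 13': stack = [-1, 10, 13] (depth 3)
After 'div': stack = [-1, 0] (depth 2)
After 'mul': stack = [0] (depth 1)
After 'neg': stack = [0] (depth 1)
After 'neg': stack = [0] (depth 1)
After 'neg': stack = [0] (depth 1)
After 'neg': stack = [0] (depth 1)

Answer: 1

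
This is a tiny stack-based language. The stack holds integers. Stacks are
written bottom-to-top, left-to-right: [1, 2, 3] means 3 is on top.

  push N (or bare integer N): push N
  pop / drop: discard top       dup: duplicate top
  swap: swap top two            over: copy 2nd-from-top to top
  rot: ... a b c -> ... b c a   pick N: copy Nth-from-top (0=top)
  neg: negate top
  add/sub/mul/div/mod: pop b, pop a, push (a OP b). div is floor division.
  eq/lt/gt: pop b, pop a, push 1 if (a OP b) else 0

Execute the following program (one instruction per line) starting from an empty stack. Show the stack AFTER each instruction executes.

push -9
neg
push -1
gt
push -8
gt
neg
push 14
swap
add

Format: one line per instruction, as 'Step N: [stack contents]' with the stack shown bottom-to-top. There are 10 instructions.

Step 1: [-9]
Step 2: [9]
Step 3: [9, -1]
Step 4: [1]
Step 5: [1, -8]
Step 6: [1]
Step 7: [-1]
Step 8: [-1, 14]
Step 9: [14, -1]
Step 10: [13]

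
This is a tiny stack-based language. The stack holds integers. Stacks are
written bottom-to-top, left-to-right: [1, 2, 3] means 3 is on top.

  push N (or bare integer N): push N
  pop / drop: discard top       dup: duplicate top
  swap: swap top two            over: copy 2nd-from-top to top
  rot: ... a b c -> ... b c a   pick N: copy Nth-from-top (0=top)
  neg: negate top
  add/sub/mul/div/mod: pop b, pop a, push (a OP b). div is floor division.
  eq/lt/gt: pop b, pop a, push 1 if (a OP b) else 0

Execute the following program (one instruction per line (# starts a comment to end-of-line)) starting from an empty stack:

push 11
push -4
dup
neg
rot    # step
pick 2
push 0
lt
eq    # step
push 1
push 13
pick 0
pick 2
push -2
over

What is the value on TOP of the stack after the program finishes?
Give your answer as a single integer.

Answer: 1

Derivation:
After 'push 11': [11]
After 'push -4': [11, -4]
After 'dup': [11, -4, -4]
After 'neg': [11, -4, 4]
After 'rot': [-4, 4, 11]
After 'pick 2': [-4, 4, 11, -4]
After 'push 0': [-4, 4, 11, -4, 0]
After 'lt': [-4, 4, 11, 1]
After 'eq': [-4, 4, 0]
After 'push 1': [-4, 4, 0, 1]
After 'push 13': [-4, 4, 0, 1, 13]
After 'pick 0': [-4, 4, 0, 1, 13, 13]
After 'pick 2': [-4, 4, 0, 1, 13, 13, 1]
After 'push -2': [-4, 4, 0, 1, 13, 13, 1, -2]
After 'over': [-4, 4, 0, 1, 13, 13, 1, -2, 1]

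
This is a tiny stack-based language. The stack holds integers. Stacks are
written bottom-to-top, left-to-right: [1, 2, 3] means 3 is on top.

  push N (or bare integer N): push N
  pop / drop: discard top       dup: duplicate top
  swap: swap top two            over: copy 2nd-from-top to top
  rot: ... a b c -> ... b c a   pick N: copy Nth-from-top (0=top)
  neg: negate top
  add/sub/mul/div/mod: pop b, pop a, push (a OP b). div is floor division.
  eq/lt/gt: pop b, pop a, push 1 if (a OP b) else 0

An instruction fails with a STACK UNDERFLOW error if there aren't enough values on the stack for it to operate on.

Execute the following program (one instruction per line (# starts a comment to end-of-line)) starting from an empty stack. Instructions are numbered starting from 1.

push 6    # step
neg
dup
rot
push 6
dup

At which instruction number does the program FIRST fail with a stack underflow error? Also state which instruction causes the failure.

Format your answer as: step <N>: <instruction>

Step 1 ('push 6'): stack = [6], depth = 1
Step 2 ('neg'): stack = [-6], depth = 1
Step 3 ('dup'): stack = [-6, -6], depth = 2
Step 4 ('rot'): needs 3 value(s) but depth is 2 — STACK UNDERFLOW

Answer: step 4: rot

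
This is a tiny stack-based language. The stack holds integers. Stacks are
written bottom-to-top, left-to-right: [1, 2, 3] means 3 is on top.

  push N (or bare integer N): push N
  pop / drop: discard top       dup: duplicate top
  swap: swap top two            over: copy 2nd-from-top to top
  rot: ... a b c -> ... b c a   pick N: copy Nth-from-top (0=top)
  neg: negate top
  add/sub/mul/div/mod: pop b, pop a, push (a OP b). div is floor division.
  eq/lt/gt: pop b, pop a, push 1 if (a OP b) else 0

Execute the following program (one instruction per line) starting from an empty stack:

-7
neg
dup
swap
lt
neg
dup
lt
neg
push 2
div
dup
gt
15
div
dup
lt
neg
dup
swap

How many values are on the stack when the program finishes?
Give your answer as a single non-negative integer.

After 'push -7': stack = [-7] (depth 1)
After 'neg': stack = [7] (depth 1)
After 'dup': stack = [7, 7] (depth 2)
After 'swap': stack = [7, 7] (depth 2)
After 'lt': stack = [0] (depth 1)
After 'neg': stack = [0] (depth 1)
After 'dup': stack = [0, 0] (depth 2)
After 'lt': stack = [0] (depth 1)
After 'neg': stack = [0] (depth 1)
After 'push 2': stack = [0, 2] (depth 2)
After 'div': stack = [0] (depth 1)
After 'dup': stack = [0, 0] (depth 2)
After 'gt': stack = [0] (depth 1)
After 'push 15': stack = [0, 15] (depth 2)
After 'div': stack = [0] (depth 1)
After 'dup': stack = [0, 0] (depth 2)
After 'lt': stack = [0] (depth 1)
After 'neg': stack = [0] (depth 1)
After 'dup': stack = [0, 0] (depth 2)
After 'swap': stack = [0, 0] (depth 2)

Answer: 2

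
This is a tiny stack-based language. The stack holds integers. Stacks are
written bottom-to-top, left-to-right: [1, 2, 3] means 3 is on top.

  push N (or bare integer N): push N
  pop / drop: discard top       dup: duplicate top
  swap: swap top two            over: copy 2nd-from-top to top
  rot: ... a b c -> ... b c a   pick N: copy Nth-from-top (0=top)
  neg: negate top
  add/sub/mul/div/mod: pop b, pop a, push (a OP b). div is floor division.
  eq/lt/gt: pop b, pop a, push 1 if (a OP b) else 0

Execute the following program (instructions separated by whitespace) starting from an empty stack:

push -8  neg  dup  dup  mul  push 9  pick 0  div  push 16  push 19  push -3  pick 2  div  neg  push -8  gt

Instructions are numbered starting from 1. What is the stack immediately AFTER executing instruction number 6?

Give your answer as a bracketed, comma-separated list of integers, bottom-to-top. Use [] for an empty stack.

Step 1 ('push -8'): [-8]
Step 2 ('neg'): [8]
Step 3 ('dup'): [8, 8]
Step 4 ('dup'): [8, 8, 8]
Step 5 ('mul'): [8, 64]
Step 6 ('push 9'): [8, 64, 9]

Answer: [8, 64, 9]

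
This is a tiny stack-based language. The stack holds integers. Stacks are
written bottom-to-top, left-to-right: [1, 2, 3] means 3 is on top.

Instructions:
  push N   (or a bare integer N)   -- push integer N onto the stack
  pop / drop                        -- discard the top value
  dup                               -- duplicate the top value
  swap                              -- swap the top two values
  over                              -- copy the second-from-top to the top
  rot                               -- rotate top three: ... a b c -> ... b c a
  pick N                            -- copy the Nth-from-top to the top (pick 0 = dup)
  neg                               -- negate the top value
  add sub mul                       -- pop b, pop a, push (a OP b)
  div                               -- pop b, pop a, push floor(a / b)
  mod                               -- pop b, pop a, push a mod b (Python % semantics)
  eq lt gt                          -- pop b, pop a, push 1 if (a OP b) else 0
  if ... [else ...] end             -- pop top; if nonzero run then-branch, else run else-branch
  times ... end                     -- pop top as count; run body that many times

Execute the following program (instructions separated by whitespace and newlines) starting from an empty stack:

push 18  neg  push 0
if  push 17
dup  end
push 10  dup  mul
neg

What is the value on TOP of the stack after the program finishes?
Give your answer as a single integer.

After 'push 18': [18]
After 'neg': [-18]
After 'push 0': [-18, 0]
After 'if': [-18]
After 'push 10': [-18, 10]
After 'dup': [-18, 10, 10]
After 'mul': [-18, 100]
After 'neg': [-18, -100]

Answer: -100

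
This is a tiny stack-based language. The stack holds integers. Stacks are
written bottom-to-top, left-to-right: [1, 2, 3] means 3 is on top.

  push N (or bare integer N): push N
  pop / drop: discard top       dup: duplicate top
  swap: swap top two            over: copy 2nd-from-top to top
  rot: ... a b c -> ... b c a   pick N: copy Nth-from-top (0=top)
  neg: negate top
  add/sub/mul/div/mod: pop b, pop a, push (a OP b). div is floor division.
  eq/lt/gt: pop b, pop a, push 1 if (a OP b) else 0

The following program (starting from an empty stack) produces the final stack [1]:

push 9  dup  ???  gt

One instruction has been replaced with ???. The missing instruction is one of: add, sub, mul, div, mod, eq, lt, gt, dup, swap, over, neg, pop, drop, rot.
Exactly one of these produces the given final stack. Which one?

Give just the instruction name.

Answer: neg

Derivation:
Stack before ???: [9, 9]
Stack after ???:  [9, -9]
The instruction that transforms [9, 9] -> [9, -9] is: neg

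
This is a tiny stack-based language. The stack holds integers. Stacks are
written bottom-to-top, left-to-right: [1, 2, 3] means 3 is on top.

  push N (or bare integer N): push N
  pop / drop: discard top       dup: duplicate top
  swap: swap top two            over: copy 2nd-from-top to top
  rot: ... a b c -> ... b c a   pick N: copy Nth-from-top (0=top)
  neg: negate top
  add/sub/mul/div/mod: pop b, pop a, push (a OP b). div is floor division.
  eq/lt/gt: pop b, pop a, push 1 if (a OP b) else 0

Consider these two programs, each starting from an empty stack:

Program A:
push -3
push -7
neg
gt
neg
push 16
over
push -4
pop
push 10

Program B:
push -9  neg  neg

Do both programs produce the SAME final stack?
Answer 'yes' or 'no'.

Answer: no

Derivation:
Program A trace:
  After 'push -3': [-3]
  After 'push -7': [-3, -7]
  After 'neg': [-3, 7]
  After 'gt': [0]
  After 'neg': [0]
  After 'push 16': [0, 16]
  After 'over': [0, 16, 0]
  After 'push -4': [0, 16, 0, -4]
  After 'pop': [0, 16, 0]
  After 'push 10': [0, 16, 0, 10]
Program A final stack: [0, 16, 0, 10]

Program B trace:
  After 'push -9': [-9]
  After 'neg': [9]
  After 'neg': [-9]
Program B final stack: [-9]
Same: no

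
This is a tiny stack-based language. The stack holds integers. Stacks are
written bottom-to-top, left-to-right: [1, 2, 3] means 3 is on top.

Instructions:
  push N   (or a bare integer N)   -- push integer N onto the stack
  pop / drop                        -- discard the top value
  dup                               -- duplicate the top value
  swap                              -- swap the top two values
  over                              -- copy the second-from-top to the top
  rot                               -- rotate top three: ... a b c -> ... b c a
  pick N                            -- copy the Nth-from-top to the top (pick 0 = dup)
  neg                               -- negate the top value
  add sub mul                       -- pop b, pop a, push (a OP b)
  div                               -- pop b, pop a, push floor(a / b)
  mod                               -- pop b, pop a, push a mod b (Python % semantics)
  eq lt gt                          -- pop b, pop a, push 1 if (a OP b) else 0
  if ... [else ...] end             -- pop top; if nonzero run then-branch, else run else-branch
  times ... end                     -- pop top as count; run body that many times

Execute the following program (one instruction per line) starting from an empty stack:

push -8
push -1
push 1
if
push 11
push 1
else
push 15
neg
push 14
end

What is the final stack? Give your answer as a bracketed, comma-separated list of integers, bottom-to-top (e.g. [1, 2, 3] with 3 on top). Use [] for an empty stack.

Answer: [-8, -1, 11, 1]

Derivation:
After 'push -8': [-8]
After 'push -1': [-8, -1]
After 'push 1': [-8, -1, 1]
After 'if': [-8, -1]
After 'push 11': [-8, -1, 11]
After 'push 1': [-8, -1, 11, 1]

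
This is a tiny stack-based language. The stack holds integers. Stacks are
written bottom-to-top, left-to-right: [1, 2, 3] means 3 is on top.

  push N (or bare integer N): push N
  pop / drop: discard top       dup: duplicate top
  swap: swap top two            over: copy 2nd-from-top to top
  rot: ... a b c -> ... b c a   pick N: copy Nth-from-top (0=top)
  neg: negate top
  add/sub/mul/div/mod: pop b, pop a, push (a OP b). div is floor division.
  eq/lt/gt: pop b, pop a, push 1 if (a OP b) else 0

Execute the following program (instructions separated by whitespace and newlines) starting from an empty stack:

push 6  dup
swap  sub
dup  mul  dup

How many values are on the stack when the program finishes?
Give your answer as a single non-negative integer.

Answer: 2

Derivation:
After 'push 6': stack = [6] (depth 1)
After 'dup': stack = [6, 6] (depth 2)
After 'swap': stack = [6, 6] (depth 2)
After 'sub': stack = [0] (depth 1)
After 'dup': stack = [0, 0] (depth 2)
After 'mul': stack = [0] (depth 1)
After 'dup': stack = [0, 0] (depth 2)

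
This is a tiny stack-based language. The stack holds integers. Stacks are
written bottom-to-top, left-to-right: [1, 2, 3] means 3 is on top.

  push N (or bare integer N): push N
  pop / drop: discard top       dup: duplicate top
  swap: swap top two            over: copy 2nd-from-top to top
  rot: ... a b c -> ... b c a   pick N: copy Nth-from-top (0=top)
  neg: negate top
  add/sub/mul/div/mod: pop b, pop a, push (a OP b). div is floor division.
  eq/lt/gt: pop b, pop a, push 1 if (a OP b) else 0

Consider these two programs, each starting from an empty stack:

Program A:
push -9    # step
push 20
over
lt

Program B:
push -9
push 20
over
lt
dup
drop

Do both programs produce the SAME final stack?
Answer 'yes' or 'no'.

Answer: yes

Derivation:
Program A trace:
  After 'push -9': [-9]
  After 'push 20': [-9, 20]
  After 'over': [-9, 20, -9]
  After 'lt': [-9, 0]
Program A final stack: [-9, 0]

Program B trace:
  After 'push -9': [-9]
  After 'push 20': [-9, 20]
  After 'over': [-9, 20, -9]
  After 'lt': [-9, 0]
  After 'dup': [-9, 0, 0]
  After 'drop': [-9, 0]
Program B final stack: [-9, 0]
Same: yes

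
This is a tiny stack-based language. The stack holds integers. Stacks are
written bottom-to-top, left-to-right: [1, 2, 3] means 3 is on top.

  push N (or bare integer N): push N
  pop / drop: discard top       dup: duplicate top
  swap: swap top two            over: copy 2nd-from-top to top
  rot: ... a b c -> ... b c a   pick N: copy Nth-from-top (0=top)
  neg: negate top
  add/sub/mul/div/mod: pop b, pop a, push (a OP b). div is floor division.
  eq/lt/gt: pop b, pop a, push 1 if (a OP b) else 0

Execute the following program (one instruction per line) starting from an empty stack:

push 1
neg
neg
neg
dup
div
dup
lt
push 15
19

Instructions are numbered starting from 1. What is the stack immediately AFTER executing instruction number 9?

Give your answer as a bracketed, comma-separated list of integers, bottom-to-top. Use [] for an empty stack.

Answer: [0, 15]

Derivation:
Step 1 ('push 1'): [1]
Step 2 ('neg'): [-1]
Step 3 ('neg'): [1]
Step 4 ('neg'): [-1]
Step 5 ('dup'): [-1, -1]
Step 6 ('div'): [1]
Step 7 ('dup'): [1, 1]
Step 8 ('lt'): [0]
Step 9 ('push 15'): [0, 15]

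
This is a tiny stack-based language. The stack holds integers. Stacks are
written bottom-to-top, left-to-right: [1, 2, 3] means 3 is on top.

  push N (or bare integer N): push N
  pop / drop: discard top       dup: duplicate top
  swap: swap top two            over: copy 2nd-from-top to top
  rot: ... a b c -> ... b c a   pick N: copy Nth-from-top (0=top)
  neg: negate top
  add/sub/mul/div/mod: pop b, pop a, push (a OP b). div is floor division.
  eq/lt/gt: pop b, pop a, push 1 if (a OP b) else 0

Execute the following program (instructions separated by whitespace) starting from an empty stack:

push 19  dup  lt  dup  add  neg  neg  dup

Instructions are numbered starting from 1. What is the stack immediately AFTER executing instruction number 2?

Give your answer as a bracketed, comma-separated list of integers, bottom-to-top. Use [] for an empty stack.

Answer: [19, 19]

Derivation:
Step 1 ('push 19'): [19]
Step 2 ('dup'): [19, 19]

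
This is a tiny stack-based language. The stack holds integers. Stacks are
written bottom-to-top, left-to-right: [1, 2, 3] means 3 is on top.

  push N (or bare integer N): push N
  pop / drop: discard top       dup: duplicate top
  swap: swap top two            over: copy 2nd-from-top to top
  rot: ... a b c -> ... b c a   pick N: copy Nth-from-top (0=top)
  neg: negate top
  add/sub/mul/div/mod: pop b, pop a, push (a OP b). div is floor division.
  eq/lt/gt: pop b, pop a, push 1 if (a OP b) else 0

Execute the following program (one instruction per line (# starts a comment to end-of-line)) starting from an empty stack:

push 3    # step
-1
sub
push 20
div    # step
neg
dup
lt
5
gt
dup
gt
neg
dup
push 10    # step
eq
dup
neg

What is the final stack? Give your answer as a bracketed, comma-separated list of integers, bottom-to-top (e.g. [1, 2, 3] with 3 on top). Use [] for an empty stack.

Answer: [0, 0, 0]

Derivation:
After 'push 3': [3]
After 'push -1': [3, -1]
After 'sub': [4]
After 'push 20': [4, 20]
After 'div': [0]
After 'neg': [0]
After 'dup': [0, 0]
After 'lt': [0]
After 'push 5': [0, 5]
After 'gt': [0]
After 'dup': [0, 0]
After 'gt': [0]
After 'neg': [0]
After 'dup': [0, 0]
After 'push 10': [0, 0, 10]
After 'eq': [0, 0]
After 'dup': [0, 0, 0]
After 'neg': [0, 0, 0]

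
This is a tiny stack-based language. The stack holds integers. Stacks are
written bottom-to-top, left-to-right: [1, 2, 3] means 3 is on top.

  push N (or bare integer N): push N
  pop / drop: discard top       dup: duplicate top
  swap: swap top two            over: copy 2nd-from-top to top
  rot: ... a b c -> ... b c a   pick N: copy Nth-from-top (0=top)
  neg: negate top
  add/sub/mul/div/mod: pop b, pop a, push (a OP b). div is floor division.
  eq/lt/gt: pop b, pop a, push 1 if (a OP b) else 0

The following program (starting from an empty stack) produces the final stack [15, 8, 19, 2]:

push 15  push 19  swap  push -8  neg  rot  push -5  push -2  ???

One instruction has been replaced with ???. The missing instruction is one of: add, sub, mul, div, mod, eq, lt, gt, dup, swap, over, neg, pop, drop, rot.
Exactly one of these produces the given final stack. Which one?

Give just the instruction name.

Answer: div

Derivation:
Stack before ???: [15, 8, 19, -5, -2]
Stack after ???:  [15, 8, 19, 2]
The instruction that transforms [15, 8, 19, -5, -2] -> [15, 8, 19, 2] is: div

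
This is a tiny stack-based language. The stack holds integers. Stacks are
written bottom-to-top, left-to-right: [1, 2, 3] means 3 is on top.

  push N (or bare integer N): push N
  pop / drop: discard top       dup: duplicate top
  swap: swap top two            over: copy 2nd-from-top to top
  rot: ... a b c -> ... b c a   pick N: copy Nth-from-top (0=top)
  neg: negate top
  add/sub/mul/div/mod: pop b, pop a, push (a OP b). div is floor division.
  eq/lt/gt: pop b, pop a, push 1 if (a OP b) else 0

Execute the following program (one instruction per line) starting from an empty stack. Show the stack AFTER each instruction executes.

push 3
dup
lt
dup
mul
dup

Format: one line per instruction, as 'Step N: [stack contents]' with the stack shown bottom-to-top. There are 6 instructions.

Step 1: [3]
Step 2: [3, 3]
Step 3: [0]
Step 4: [0, 0]
Step 5: [0]
Step 6: [0, 0]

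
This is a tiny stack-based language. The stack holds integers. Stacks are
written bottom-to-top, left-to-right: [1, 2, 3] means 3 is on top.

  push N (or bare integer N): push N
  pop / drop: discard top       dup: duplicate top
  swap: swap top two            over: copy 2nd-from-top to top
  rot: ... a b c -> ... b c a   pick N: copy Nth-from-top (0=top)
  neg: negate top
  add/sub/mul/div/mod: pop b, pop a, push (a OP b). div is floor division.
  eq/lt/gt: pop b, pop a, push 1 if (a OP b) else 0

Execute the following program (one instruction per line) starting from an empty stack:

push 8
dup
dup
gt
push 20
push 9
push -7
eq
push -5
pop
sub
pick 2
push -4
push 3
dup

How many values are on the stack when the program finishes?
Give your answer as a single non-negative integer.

Answer: 7

Derivation:
After 'push 8': stack = [8] (depth 1)
After 'dup': stack = [8, 8] (depth 2)
After 'dup': stack = [8, 8, 8] (depth 3)
After 'gt': stack = [8, 0] (depth 2)
After 'push 20': stack = [8, 0, 20] (depth 3)
After 'push 9': stack = [8, 0, 20, 9] (depth 4)
After 'push -7': stack = [8, 0, 20, 9, -7] (depth 5)
After 'eq': stack = [8, 0, 20, 0] (depth 4)
After 'push -5': stack = [8, 0, 20, 0, -5] (depth 5)
After 'pop': stack = [8, 0, 20, 0] (depth 4)
After 'sub': stack = [8, 0, 20] (depth 3)
After 'pick 2': stack = [8, 0, 20, 8] (depth 4)
After 'push -4': stack = [8, 0, 20, 8, -4] (depth 5)
After 'push 3': stack = [8, 0, 20, 8, -4, 3] (depth 6)
After 'dup': stack = [8, 0, 20, 8, -4, 3, 3] (depth 7)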